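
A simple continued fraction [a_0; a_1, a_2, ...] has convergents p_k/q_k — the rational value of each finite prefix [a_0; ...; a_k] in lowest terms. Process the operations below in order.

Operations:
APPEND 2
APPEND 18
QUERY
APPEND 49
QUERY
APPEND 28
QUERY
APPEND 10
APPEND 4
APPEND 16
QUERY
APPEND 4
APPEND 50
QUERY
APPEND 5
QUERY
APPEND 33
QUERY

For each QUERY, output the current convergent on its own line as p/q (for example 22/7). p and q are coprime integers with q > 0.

37/18
1815/883
50857/24742
33988737/16535567
6936355987/3374546667
34819827280/16939893557
1155990656227/562391034048

APPEND 2: p_0 = 2·1 + 0 = 2, q_0 = 2·0 + 1 = 1 → 2/1
APPEND 18: p_1 = 18·2 + 1 = 37, q_1 = 18·1 + 0 = 18 → 37/18
APPEND 49: p_2 = 49·37 + 2 = 1815, q_2 = 49·18 + 1 = 883 → 1815/883
APPEND 28: p_3 = 28·1815 + 37 = 50857, q_3 = 28·883 + 18 = 24742 → 50857/24742
APPEND 10: p_4 = 10·50857 + 1815 = 510385, q_4 = 10·24742 + 883 = 248303 → 510385/248303
APPEND 4: p_5 = 4·510385 + 50857 = 2092397, q_5 = 4·248303 + 24742 = 1017954 → 2092397/1017954
APPEND 16: p_6 = 16·2092397 + 510385 = 33988737, q_6 = 16·1017954 + 248303 = 16535567 → 33988737/16535567
APPEND 4: p_7 = 4·33988737 + 2092397 = 138047345, q_7 = 4·16535567 + 1017954 = 67160222 → 138047345/67160222
APPEND 50: p_8 = 50·138047345 + 33988737 = 6936355987, q_8 = 50·67160222 + 16535567 = 3374546667 → 6936355987/3374546667
APPEND 5: p_9 = 5·6936355987 + 138047345 = 34819827280, q_9 = 5·3374546667 + 67160222 = 16939893557 → 34819827280/16939893557
APPEND 33: p_10 = 33·34819827280 + 6936355987 = 1155990656227, q_10 = 33·16939893557 + 3374546667 = 562391034048 → 1155990656227/562391034048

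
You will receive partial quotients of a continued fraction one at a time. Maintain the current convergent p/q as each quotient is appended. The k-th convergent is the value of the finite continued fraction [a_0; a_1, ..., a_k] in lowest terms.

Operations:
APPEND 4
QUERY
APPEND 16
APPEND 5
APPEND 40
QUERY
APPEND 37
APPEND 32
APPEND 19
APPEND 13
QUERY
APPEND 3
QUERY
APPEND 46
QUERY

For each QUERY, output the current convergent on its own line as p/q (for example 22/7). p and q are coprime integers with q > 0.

APPEND 4: p_0 = 4·1 + 0 = 4, q_0 = 4·0 + 1 = 1 → 4/1
APPEND 16: p_1 = 16·4 + 1 = 65, q_1 = 16·1 + 0 = 16 → 65/16
APPEND 5: p_2 = 5·65 + 4 = 329, q_2 = 5·16 + 1 = 81 → 329/81
APPEND 40: p_3 = 40·329 + 65 = 13225, q_3 = 40·81 + 16 = 3256 → 13225/3256
APPEND 37: p_4 = 37·13225 + 329 = 489654, q_4 = 37·3256 + 81 = 120553 → 489654/120553
APPEND 32: p_5 = 32·489654 + 13225 = 15682153, q_5 = 32·120553 + 3256 = 3860952 → 15682153/3860952
APPEND 19: p_6 = 19·15682153 + 489654 = 298450561, q_6 = 19·3860952 + 120553 = 73478641 → 298450561/73478641
APPEND 13: p_7 = 13·298450561 + 15682153 = 3895539446, q_7 = 13·73478641 + 3860952 = 959083285 → 3895539446/959083285
APPEND 3: p_8 = 3·3895539446 + 298450561 = 11985068899, q_8 = 3·959083285 + 73478641 = 2950728496 → 11985068899/2950728496
APPEND 46: p_9 = 46·11985068899 + 3895539446 = 555208708800, q_9 = 46·2950728496 + 959083285 = 136692594101 → 555208708800/136692594101

4/1
13225/3256
3895539446/959083285
11985068899/2950728496
555208708800/136692594101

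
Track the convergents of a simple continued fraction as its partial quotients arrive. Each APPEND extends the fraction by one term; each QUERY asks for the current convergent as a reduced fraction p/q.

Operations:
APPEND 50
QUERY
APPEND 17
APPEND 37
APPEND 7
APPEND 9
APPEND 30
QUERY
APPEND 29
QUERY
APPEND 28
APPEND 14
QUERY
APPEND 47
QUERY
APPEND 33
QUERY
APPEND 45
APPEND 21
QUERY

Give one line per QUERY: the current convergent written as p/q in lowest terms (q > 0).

50/1
61002420/1218617
1771096207/35380366
696894843231/13921544476
32803709328073/655304459237
1083219302669640/21638968699297
1025414338221368973/20484225783178939

APPEND 50: p_0 = 50·1 + 0 = 50, q_0 = 50·0 + 1 = 1 → 50/1
APPEND 17: p_1 = 17·50 + 1 = 851, q_1 = 17·1 + 0 = 17 → 851/17
APPEND 37: p_2 = 37·851 + 50 = 31537, q_2 = 37·17 + 1 = 630 → 31537/630
APPEND 7: p_3 = 7·31537 + 851 = 221610, q_3 = 7·630 + 17 = 4427 → 221610/4427
APPEND 9: p_4 = 9·221610 + 31537 = 2026027, q_4 = 9·4427 + 630 = 40473 → 2026027/40473
APPEND 30: p_5 = 30·2026027 + 221610 = 61002420, q_5 = 30·40473 + 4427 = 1218617 → 61002420/1218617
APPEND 29: p_6 = 29·61002420 + 2026027 = 1771096207, q_6 = 29·1218617 + 40473 = 35380366 → 1771096207/35380366
APPEND 28: p_7 = 28·1771096207 + 61002420 = 49651696216, q_7 = 28·35380366 + 1218617 = 991868865 → 49651696216/991868865
APPEND 14: p_8 = 14·49651696216 + 1771096207 = 696894843231, q_8 = 14·991868865 + 35380366 = 13921544476 → 696894843231/13921544476
APPEND 47: p_9 = 47·696894843231 + 49651696216 = 32803709328073, q_9 = 47·13921544476 + 991868865 = 655304459237 → 32803709328073/655304459237
APPEND 33: p_10 = 33·32803709328073 + 696894843231 = 1083219302669640, q_10 = 33·655304459237 + 13921544476 = 21638968699297 → 1083219302669640/21638968699297
APPEND 45: p_11 = 45·1083219302669640 + 32803709328073 = 48777672329461873, q_11 = 45·21638968699297 + 655304459237 = 974408895927602 → 48777672329461873/974408895927602
APPEND 21: p_12 = 21·48777672329461873 + 1083219302669640 = 1025414338221368973, q_12 = 21·974408895927602 + 21638968699297 = 20484225783178939 → 1025414338221368973/20484225783178939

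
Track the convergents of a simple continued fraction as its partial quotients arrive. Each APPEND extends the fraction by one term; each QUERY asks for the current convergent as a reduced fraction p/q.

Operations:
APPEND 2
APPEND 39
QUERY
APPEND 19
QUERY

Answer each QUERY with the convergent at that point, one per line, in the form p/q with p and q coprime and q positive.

79/39
1503/742

APPEND 2: p_0 = 2·1 + 0 = 2, q_0 = 2·0 + 1 = 1 → 2/1
APPEND 39: p_1 = 39·2 + 1 = 79, q_1 = 39·1 + 0 = 39 → 79/39
APPEND 19: p_2 = 19·79 + 2 = 1503, q_2 = 19·39 + 1 = 742 → 1503/742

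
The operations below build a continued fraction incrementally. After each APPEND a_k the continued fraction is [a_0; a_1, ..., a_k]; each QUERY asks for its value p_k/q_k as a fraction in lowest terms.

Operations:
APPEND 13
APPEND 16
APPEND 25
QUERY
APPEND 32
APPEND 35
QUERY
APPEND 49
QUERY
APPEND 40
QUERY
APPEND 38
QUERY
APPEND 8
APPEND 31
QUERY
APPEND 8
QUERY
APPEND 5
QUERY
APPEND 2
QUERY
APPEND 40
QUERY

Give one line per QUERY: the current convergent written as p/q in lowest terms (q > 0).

5238/401
5879113/450081
288244362/22066817
11535653593/883122761
438643080896/33580731735
109579732404487/8388979007606
880158539536657/67381361037489
4510372430087772/345295784195051
9900903399712201/757972929427591
400546508418575812/30664212961298691

APPEND 13: p_0 = 13·1 + 0 = 13, q_0 = 13·0 + 1 = 1 → 13/1
APPEND 16: p_1 = 16·13 + 1 = 209, q_1 = 16·1 + 0 = 16 → 209/16
APPEND 25: p_2 = 25·209 + 13 = 5238, q_2 = 25·16 + 1 = 401 → 5238/401
APPEND 32: p_3 = 32·5238 + 209 = 167825, q_3 = 32·401 + 16 = 12848 → 167825/12848
APPEND 35: p_4 = 35·167825 + 5238 = 5879113, q_4 = 35·12848 + 401 = 450081 → 5879113/450081
APPEND 49: p_5 = 49·5879113 + 167825 = 288244362, q_5 = 49·450081 + 12848 = 22066817 → 288244362/22066817
APPEND 40: p_6 = 40·288244362 + 5879113 = 11535653593, q_6 = 40·22066817 + 450081 = 883122761 → 11535653593/883122761
APPEND 38: p_7 = 38·11535653593 + 288244362 = 438643080896, q_7 = 38·883122761 + 22066817 = 33580731735 → 438643080896/33580731735
APPEND 8: p_8 = 8·438643080896 + 11535653593 = 3520680300761, q_8 = 8·33580731735 + 883122761 = 269528976641 → 3520680300761/269528976641
APPEND 31: p_9 = 31·3520680300761 + 438643080896 = 109579732404487, q_9 = 31·269528976641 + 33580731735 = 8388979007606 → 109579732404487/8388979007606
APPEND 8: p_10 = 8·109579732404487 + 3520680300761 = 880158539536657, q_10 = 8·8388979007606 + 269528976641 = 67381361037489 → 880158539536657/67381361037489
APPEND 5: p_11 = 5·880158539536657 + 109579732404487 = 4510372430087772, q_11 = 5·67381361037489 + 8388979007606 = 345295784195051 → 4510372430087772/345295784195051
APPEND 2: p_12 = 2·4510372430087772 + 880158539536657 = 9900903399712201, q_12 = 2·345295784195051 + 67381361037489 = 757972929427591 → 9900903399712201/757972929427591
APPEND 40: p_13 = 40·9900903399712201 + 4510372430087772 = 400546508418575812, q_13 = 40·757972929427591 + 345295784195051 = 30664212961298691 → 400546508418575812/30664212961298691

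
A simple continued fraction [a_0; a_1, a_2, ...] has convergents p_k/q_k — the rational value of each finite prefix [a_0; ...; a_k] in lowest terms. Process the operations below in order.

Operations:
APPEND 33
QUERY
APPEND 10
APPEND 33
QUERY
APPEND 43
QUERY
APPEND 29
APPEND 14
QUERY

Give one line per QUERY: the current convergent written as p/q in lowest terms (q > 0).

APPEND 33: p_0 = 33·1 + 0 = 33, q_0 = 33·0 + 1 = 1 → 33/1
APPEND 10: p_1 = 10·33 + 1 = 331, q_1 = 10·1 + 0 = 10 → 331/10
APPEND 33: p_2 = 33·331 + 33 = 10956, q_2 = 33·10 + 1 = 331 → 10956/331
APPEND 43: p_3 = 43·10956 + 331 = 471439, q_3 = 43·331 + 10 = 14243 → 471439/14243
APPEND 29: p_4 = 29·471439 + 10956 = 13682687, q_4 = 29·14243 + 331 = 413378 → 13682687/413378
APPEND 14: p_5 = 14·13682687 + 471439 = 192029057, q_5 = 14·413378 + 14243 = 5801535 → 192029057/5801535

33/1
10956/331
471439/14243
192029057/5801535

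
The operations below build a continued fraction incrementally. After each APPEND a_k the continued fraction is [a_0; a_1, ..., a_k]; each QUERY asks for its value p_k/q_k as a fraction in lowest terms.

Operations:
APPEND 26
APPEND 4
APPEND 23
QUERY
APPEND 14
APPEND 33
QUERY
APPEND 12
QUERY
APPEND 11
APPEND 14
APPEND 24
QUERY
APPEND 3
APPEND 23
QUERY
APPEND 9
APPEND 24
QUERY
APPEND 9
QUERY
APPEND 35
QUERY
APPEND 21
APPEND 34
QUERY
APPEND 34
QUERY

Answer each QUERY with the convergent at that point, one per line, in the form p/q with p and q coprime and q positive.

APPEND 26: p_0 = 26·1 + 0 = 26, q_0 = 26·0 + 1 = 1 → 26/1
APPEND 4: p_1 = 4·26 + 1 = 105, q_1 = 4·1 + 0 = 4 → 105/4
APPEND 23: p_2 = 23·105 + 26 = 2441, q_2 = 23·4 + 1 = 93 → 2441/93
APPEND 14: p_3 = 14·2441 + 105 = 34279, q_3 = 14·93 + 4 = 1306 → 34279/1306
APPEND 33: p_4 = 33·34279 + 2441 = 1133648, q_4 = 33·1306 + 93 = 43191 → 1133648/43191
APPEND 12: p_5 = 12·1133648 + 34279 = 13638055, q_5 = 12·43191 + 1306 = 519598 → 13638055/519598
APPEND 11: p_6 = 11·13638055 + 1133648 = 151152253, q_6 = 11·519598 + 43191 = 5758769 → 151152253/5758769
APPEND 14: p_7 = 14·151152253 + 13638055 = 2129769597, q_7 = 14·5758769 + 519598 = 81142364 → 2129769597/81142364
APPEND 24: p_8 = 24·2129769597 + 151152253 = 51265622581, q_8 = 24·81142364 + 5758769 = 1953175505 → 51265622581/1953175505
APPEND 3: p_9 = 3·51265622581 + 2129769597 = 155926637340, q_9 = 3·1953175505 + 81142364 = 5940668879 → 155926637340/5940668879
APPEND 23: p_10 = 23·155926637340 + 51265622581 = 3637578281401, q_10 = 23·5940668879 + 1953175505 = 138588559722 → 3637578281401/138588559722
APPEND 9: p_11 = 9·3637578281401 + 155926637340 = 32894131169949, q_11 = 9·138588559722 + 5940668879 = 1253237706377 → 32894131169949/1253237706377
APPEND 24: p_12 = 24·32894131169949 + 3637578281401 = 793096726360177, q_12 = 24·1253237706377 + 138588559722 = 30216293512770 → 793096726360177/30216293512770
APPEND 9: p_13 = 9·793096726360177 + 32894131169949 = 7170764668411542, q_13 = 9·30216293512770 + 1253237706377 = 273199879321307 → 7170764668411542/273199879321307
APPEND 35: p_14 = 35·7170764668411542 + 793096726360177 = 251769860120764147, q_14 = 35·273199879321307 + 30216293512770 = 9592212069758515 → 251769860120764147/9592212069758515
APPEND 21: p_15 = 21·251769860120764147 + 7170764668411542 = 5294337827204458629, q_15 = 21·9592212069758515 + 273199879321307 = 201709653344250122 → 5294337827204458629/201709653344250122
APPEND 34: p_16 = 34·5294337827204458629 + 251769860120764147 = 180259255985072357533, q_16 = 34·201709653344250122 + 9592212069758515 = 6867720425774262663 → 180259255985072357533/6867720425774262663
APPEND 34: p_17 = 34·180259255985072357533 + 5294337827204458629 = 6134109041319664614751, q_17 = 34·6867720425774262663 + 201709653344250122 = 233704204129669180664 → 6134109041319664614751/233704204129669180664

2441/93
1133648/43191
13638055/519598
51265622581/1953175505
3637578281401/138588559722
793096726360177/30216293512770
7170764668411542/273199879321307
251769860120764147/9592212069758515
180259255985072357533/6867720425774262663
6134109041319664614751/233704204129669180664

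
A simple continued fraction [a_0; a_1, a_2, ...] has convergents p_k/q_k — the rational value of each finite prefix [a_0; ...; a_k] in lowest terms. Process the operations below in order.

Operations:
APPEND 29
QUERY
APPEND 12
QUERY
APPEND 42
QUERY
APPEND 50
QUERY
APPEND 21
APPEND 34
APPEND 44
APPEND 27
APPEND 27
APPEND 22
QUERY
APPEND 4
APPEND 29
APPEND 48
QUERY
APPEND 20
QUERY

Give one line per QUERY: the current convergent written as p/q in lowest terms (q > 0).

APPEND 29: p_0 = 29·1 + 0 = 29, q_0 = 29·0 + 1 = 1 → 29/1
APPEND 12: p_1 = 12·29 + 1 = 349, q_1 = 12·1 + 0 = 12 → 349/12
APPEND 42: p_2 = 42·349 + 29 = 14687, q_2 = 42·12 + 1 = 505 → 14687/505
APPEND 50: p_3 = 50·14687 + 349 = 734699, q_3 = 50·505 + 12 = 25262 → 734699/25262
APPEND 21: p_4 = 21·734699 + 14687 = 15443366, q_4 = 21·25262 + 505 = 531007 → 15443366/531007
APPEND 34: p_5 = 34·15443366 + 734699 = 525809143, q_5 = 34·531007 + 25262 = 18079500 → 525809143/18079500
APPEND 44: p_6 = 44·525809143 + 15443366 = 23151045658, q_6 = 44·18079500 + 531007 = 796029007 → 23151045658/796029007
APPEND 27: p_7 = 27·23151045658 + 525809143 = 625604041909, q_7 = 27·796029007 + 18079500 = 21510862689 → 625604041909/21510862689
APPEND 27: p_8 = 27·625604041909 + 23151045658 = 16914460177201, q_8 = 27·21510862689 + 796029007 = 581589321610 → 16914460177201/581589321610
APPEND 22: p_9 = 22·16914460177201 + 625604041909 = 372743727940331, q_9 = 22·581589321610 + 21510862689 = 12816475938109 → 372743727940331/12816475938109
APPEND 4: p_10 = 4·372743727940331 + 16914460177201 = 1507889371938525, q_10 = 4·12816475938109 + 581589321610 = 51847493074046 → 1507889371938525/51847493074046
APPEND 29: p_11 = 29·1507889371938525 + 372743727940331 = 44101535514157556, q_11 = 29·51847493074046 + 12816475938109 = 1516393775085443 → 44101535514157556/1516393775085443
APPEND 48: p_12 = 48·44101535514157556 + 1507889371938525 = 2118381594051501213, q_12 = 48·1516393775085443 + 51847493074046 = 72838748697175310 → 2118381594051501213/72838748697175310
APPEND 20: p_13 = 20·2118381594051501213 + 44101535514157556 = 42411733416544181816, q_13 = 20·72838748697175310 + 1516393775085443 = 1458291367718591643 → 42411733416544181816/1458291367718591643

29/1
349/12
14687/505
734699/25262
372743727940331/12816475938109
2118381594051501213/72838748697175310
42411733416544181816/1458291367718591643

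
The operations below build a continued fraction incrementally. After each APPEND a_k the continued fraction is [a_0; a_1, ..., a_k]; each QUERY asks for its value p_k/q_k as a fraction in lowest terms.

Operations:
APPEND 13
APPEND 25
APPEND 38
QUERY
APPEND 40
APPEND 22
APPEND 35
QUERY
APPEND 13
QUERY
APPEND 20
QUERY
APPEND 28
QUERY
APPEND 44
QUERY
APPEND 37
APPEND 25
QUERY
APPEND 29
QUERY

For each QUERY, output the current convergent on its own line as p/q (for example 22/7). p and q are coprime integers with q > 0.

12401/951
383132221/29381400
4991651326/382796581
100216158741/7685313020
2811044096074/215571561141
123786156385997/9492834003224
114696256915835072/8795753576013949
3330774349389595051/255428304134084950

APPEND 13: p_0 = 13·1 + 0 = 13, q_0 = 13·0 + 1 = 1 → 13/1
APPEND 25: p_1 = 25·13 + 1 = 326, q_1 = 25·1 + 0 = 25 → 326/25
APPEND 38: p_2 = 38·326 + 13 = 12401, q_2 = 38·25 + 1 = 951 → 12401/951
APPEND 40: p_3 = 40·12401 + 326 = 496366, q_3 = 40·951 + 25 = 38065 → 496366/38065
APPEND 22: p_4 = 22·496366 + 12401 = 10932453, q_4 = 22·38065 + 951 = 838381 → 10932453/838381
APPEND 35: p_5 = 35·10932453 + 496366 = 383132221, q_5 = 35·838381 + 38065 = 29381400 → 383132221/29381400
APPEND 13: p_6 = 13·383132221 + 10932453 = 4991651326, q_6 = 13·29381400 + 838381 = 382796581 → 4991651326/382796581
APPEND 20: p_7 = 20·4991651326 + 383132221 = 100216158741, q_7 = 20·382796581 + 29381400 = 7685313020 → 100216158741/7685313020
APPEND 28: p_8 = 28·100216158741 + 4991651326 = 2811044096074, q_8 = 28·7685313020 + 382796581 = 215571561141 → 2811044096074/215571561141
APPEND 44: p_9 = 44·2811044096074 + 100216158741 = 123786156385997, q_9 = 44·215571561141 + 7685313020 = 9492834003224 → 123786156385997/9492834003224
APPEND 37: p_10 = 37·123786156385997 + 2811044096074 = 4582898830377963, q_10 = 37·9492834003224 + 215571561141 = 351450429680429 → 4582898830377963/351450429680429
APPEND 25: p_11 = 25·4582898830377963 + 123786156385997 = 114696256915835072, q_11 = 25·351450429680429 + 9492834003224 = 8795753576013949 → 114696256915835072/8795753576013949
APPEND 29: p_12 = 29·114696256915835072 + 4582898830377963 = 3330774349389595051, q_12 = 29·8795753576013949 + 351450429680429 = 255428304134084950 → 3330774349389595051/255428304134084950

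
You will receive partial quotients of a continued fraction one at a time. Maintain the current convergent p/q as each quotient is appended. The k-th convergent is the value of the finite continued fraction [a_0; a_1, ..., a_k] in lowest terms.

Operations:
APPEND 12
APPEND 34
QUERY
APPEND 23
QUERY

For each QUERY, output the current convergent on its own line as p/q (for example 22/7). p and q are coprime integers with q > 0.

APPEND 12: p_0 = 12·1 + 0 = 12, q_0 = 12·0 + 1 = 1 → 12/1
APPEND 34: p_1 = 34·12 + 1 = 409, q_1 = 34·1 + 0 = 34 → 409/34
APPEND 23: p_2 = 23·409 + 12 = 9419, q_2 = 23·34 + 1 = 783 → 9419/783

409/34
9419/783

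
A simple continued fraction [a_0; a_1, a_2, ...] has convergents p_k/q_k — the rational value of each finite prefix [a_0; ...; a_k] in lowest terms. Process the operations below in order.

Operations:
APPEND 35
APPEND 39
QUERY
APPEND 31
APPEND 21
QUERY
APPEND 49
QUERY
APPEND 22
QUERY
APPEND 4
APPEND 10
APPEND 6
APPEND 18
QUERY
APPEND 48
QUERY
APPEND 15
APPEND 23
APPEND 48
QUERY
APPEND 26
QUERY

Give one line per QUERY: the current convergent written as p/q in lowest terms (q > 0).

APPEND 35: p_0 = 35·1 + 0 = 35, q_0 = 35·0 + 1 = 1 → 35/1
APPEND 39: p_1 = 39·35 + 1 = 1366, q_1 = 39·1 + 0 = 39 → 1366/39
APPEND 31: p_2 = 31·1366 + 35 = 42381, q_2 = 31·39 + 1 = 1210 → 42381/1210
APPEND 21: p_3 = 21·42381 + 1366 = 891367, q_3 = 21·1210 + 39 = 25449 → 891367/25449
APPEND 49: p_4 = 49·891367 + 42381 = 43719364, q_4 = 49·25449 + 1210 = 1248211 → 43719364/1248211
APPEND 22: p_5 = 22·43719364 + 891367 = 962717375, q_5 = 22·1248211 + 25449 = 27486091 → 962717375/27486091
APPEND 4: p_6 = 4·962717375 + 43719364 = 3894588864, q_6 = 4·27486091 + 1248211 = 111192575 → 3894588864/111192575
APPEND 10: p_7 = 10·3894588864 + 962717375 = 39908606015, q_7 = 10·111192575 + 27486091 = 1139411841 → 39908606015/1139411841
APPEND 6: p_8 = 6·39908606015 + 3894588864 = 243346224954, q_8 = 6·1139411841 + 111192575 = 6947663621 → 243346224954/6947663621
APPEND 18: p_9 = 18·243346224954 + 39908606015 = 4420140655187, q_9 = 18·6947663621 + 1139411841 = 126197357019 → 4420140655187/126197357019
APPEND 48: p_10 = 48·4420140655187 + 243346224954 = 212410097673930, q_10 = 48·126197357019 + 6947663621 = 6064420800533 → 212410097673930/6064420800533
APPEND 15: p_11 = 15·212410097673930 + 4420140655187 = 3190571605764137, q_11 = 15·6064420800533 + 126197357019 = 91092509365014 → 3190571605764137/91092509365014
APPEND 23: p_12 = 23·3190571605764137 + 212410097673930 = 73595557030249081, q_12 = 23·91092509365014 + 6064420800533 = 2101192136195855 → 73595557030249081/2101192136195855
APPEND 48: p_13 = 48·73595557030249081 + 3190571605764137 = 3535777309057720025, q_13 = 48·2101192136195855 + 91092509365014 = 100948315046766054 → 3535777309057720025/100948315046766054
APPEND 26: p_14 = 26·3535777309057720025 + 73595557030249081 = 92003805592530969731, q_14 = 26·100948315046766054 + 2101192136195855 = 2626757383352113259 → 92003805592530969731/2626757383352113259

1366/39
891367/25449
43719364/1248211
962717375/27486091
4420140655187/126197357019
212410097673930/6064420800533
3535777309057720025/100948315046766054
92003805592530969731/2626757383352113259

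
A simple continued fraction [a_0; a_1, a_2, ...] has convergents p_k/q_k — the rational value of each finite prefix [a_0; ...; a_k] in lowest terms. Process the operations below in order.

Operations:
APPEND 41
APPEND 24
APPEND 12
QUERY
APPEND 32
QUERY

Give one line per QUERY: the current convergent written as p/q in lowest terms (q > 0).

APPEND 41: p_0 = 41·1 + 0 = 41, q_0 = 41·0 + 1 = 1 → 41/1
APPEND 24: p_1 = 24·41 + 1 = 985, q_1 = 24·1 + 0 = 24 → 985/24
APPEND 12: p_2 = 12·985 + 41 = 11861, q_2 = 12·24 + 1 = 289 → 11861/289
APPEND 32: p_3 = 32·11861 + 985 = 380537, q_3 = 32·289 + 24 = 9272 → 380537/9272

11861/289
380537/9272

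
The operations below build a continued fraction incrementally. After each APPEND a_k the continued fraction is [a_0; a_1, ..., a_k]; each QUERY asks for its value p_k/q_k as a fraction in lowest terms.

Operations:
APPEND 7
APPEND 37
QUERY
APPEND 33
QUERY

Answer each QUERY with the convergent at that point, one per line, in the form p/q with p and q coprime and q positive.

260/37
8587/1222

APPEND 7: p_0 = 7·1 + 0 = 7, q_0 = 7·0 + 1 = 1 → 7/1
APPEND 37: p_1 = 37·7 + 1 = 260, q_1 = 37·1 + 0 = 37 → 260/37
APPEND 33: p_2 = 33·260 + 7 = 8587, q_2 = 33·37 + 1 = 1222 → 8587/1222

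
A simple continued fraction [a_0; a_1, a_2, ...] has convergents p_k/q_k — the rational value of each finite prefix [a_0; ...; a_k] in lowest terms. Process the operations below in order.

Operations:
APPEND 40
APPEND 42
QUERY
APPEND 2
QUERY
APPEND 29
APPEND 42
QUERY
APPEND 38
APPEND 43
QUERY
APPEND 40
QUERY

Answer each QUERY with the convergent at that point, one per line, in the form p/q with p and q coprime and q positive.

1681/42
3402/85
4217640/105379
6900155977/172402466
276166609739/6900105549

APPEND 40: p_0 = 40·1 + 0 = 40, q_0 = 40·0 + 1 = 1 → 40/1
APPEND 42: p_1 = 42·40 + 1 = 1681, q_1 = 42·1 + 0 = 42 → 1681/42
APPEND 2: p_2 = 2·1681 + 40 = 3402, q_2 = 2·42 + 1 = 85 → 3402/85
APPEND 29: p_3 = 29·3402 + 1681 = 100339, q_3 = 29·85 + 42 = 2507 → 100339/2507
APPEND 42: p_4 = 42·100339 + 3402 = 4217640, q_4 = 42·2507 + 85 = 105379 → 4217640/105379
APPEND 38: p_5 = 38·4217640 + 100339 = 160370659, q_5 = 38·105379 + 2507 = 4006909 → 160370659/4006909
APPEND 43: p_6 = 43·160370659 + 4217640 = 6900155977, q_6 = 43·4006909 + 105379 = 172402466 → 6900155977/172402466
APPEND 40: p_7 = 40·6900155977 + 160370659 = 276166609739, q_7 = 40·172402466 + 4006909 = 6900105549 → 276166609739/6900105549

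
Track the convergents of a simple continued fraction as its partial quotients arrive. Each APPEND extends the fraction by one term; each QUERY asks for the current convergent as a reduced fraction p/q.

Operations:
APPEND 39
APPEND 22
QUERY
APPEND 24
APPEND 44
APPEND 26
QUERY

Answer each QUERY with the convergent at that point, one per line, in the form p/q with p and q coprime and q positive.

APPEND 39: p_0 = 39·1 + 0 = 39, q_0 = 39·0 + 1 = 1 → 39/1
APPEND 22: p_1 = 22·39 + 1 = 859, q_1 = 22·1 + 0 = 22 → 859/22
APPEND 24: p_2 = 24·859 + 39 = 20655, q_2 = 24·22 + 1 = 529 → 20655/529
APPEND 44: p_3 = 44·20655 + 859 = 909679, q_3 = 44·529 + 22 = 23298 → 909679/23298
APPEND 26: p_4 = 26·909679 + 20655 = 23672309, q_4 = 26·23298 + 529 = 606277 → 23672309/606277

859/22
23672309/606277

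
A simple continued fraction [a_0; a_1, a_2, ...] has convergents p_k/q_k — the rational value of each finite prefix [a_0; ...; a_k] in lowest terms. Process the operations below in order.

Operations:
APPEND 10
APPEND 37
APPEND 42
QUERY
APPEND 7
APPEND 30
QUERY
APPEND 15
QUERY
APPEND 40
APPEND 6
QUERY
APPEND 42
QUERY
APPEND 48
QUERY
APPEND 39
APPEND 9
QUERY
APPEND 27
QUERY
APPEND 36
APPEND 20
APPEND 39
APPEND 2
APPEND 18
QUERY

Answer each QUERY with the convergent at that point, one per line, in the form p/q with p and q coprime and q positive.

15592/1555
3301042/329215
49625145/4949147
11979466197/1194719717
505125887116/50376523209
24258022047765/2419267833749
8543369893797324/852035666188529
231617555118277699/23099364809129703
244539999784446855053655/24388128363417294233192

APPEND 10: p_0 = 10·1 + 0 = 10, q_0 = 10·0 + 1 = 1 → 10/1
APPEND 37: p_1 = 37·10 + 1 = 371, q_1 = 37·1 + 0 = 37 → 371/37
APPEND 42: p_2 = 42·371 + 10 = 15592, q_2 = 42·37 + 1 = 1555 → 15592/1555
APPEND 7: p_3 = 7·15592 + 371 = 109515, q_3 = 7·1555 + 37 = 10922 → 109515/10922
APPEND 30: p_4 = 30·109515 + 15592 = 3301042, q_4 = 30·10922 + 1555 = 329215 → 3301042/329215
APPEND 15: p_5 = 15·3301042 + 109515 = 49625145, q_5 = 15·329215 + 10922 = 4949147 → 49625145/4949147
APPEND 40: p_6 = 40·49625145 + 3301042 = 1988306842, q_6 = 40·4949147 + 329215 = 198295095 → 1988306842/198295095
APPEND 6: p_7 = 6·1988306842 + 49625145 = 11979466197, q_7 = 6·198295095 + 4949147 = 1194719717 → 11979466197/1194719717
APPEND 42: p_8 = 42·11979466197 + 1988306842 = 505125887116, q_8 = 42·1194719717 + 198295095 = 50376523209 → 505125887116/50376523209
APPEND 48: p_9 = 48·505125887116 + 11979466197 = 24258022047765, q_9 = 48·50376523209 + 1194719717 = 2419267833749 → 24258022047765/2419267833749
APPEND 39: p_10 = 39·24258022047765 + 505125887116 = 946567985749951, q_10 = 39·2419267833749 + 50376523209 = 94401822039420 → 946567985749951/94401822039420
APPEND 9: p_11 = 9·946567985749951 + 24258022047765 = 8543369893797324, q_11 = 9·94401822039420 + 2419267833749 = 852035666188529 → 8543369893797324/852035666188529
APPEND 27: p_12 = 27·8543369893797324 + 946567985749951 = 231617555118277699, q_12 = 27·852035666188529 + 94401822039420 = 23099364809129703 → 231617555118277699/23099364809129703
APPEND 36: p_13 = 36·231617555118277699 + 8543369893797324 = 8346775354151794488, q_13 = 36·23099364809129703 + 852035666188529 = 832429168794857837 → 8346775354151794488/832429168794857837
APPEND 20: p_14 = 20·8346775354151794488 + 231617555118277699 = 167167124638154167459, q_14 = 20·832429168794857837 + 23099364809129703 = 16671682740706286443 → 167167124638154167459/16671682740706286443
APPEND 39: p_15 = 39·167167124638154167459 + 8346775354151794488 = 6527864636242164325389, q_15 = 39·16671682740706286443 + 832429168794857837 = 651028056056340029114 → 6527864636242164325389/651028056056340029114
APPEND 2: p_16 = 2·6527864636242164325389 + 167167124638154167459 = 13222896397122482818237, q_16 = 2·651028056056340029114 + 16671682740706286443 = 1318727794853386344671 → 13222896397122482818237/1318727794853386344671
APPEND 18: p_17 = 18·13222896397122482818237 + 6527864636242164325389 = 244539999784446855053655, q_17 = 18·1318727794853386344671 + 651028056056340029114 = 24388128363417294233192 → 244539999784446855053655/24388128363417294233192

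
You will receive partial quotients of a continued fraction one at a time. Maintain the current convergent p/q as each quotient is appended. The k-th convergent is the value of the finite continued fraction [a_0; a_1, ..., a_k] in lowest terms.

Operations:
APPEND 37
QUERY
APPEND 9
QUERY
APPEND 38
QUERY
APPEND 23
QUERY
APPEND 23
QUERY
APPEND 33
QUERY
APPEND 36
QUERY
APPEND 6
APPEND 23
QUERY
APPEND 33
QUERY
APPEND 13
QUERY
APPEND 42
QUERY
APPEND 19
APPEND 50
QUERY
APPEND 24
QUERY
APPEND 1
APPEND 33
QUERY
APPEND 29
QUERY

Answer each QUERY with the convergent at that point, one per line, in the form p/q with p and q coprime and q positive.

APPEND 37: p_0 = 37·1 + 0 = 37, q_0 = 37·0 + 1 = 1 → 37/1
APPEND 9: p_1 = 9·37 + 1 = 334, q_1 = 9·1 + 0 = 9 → 334/9
APPEND 38: p_2 = 38·334 + 37 = 12729, q_2 = 38·9 + 1 = 343 → 12729/343
APPEND 23: p_3 = 23·12729 + 334 = 293101, q_3 = 23·343 + 9 = 7898 → 293101/7898
APPEND 23: p_4 = 23·293101 + 12729 = 6754052, q_4 = 23·7898 + 343 = 181997 → 6754052/181997
APPEND 33: p_5 = 33·6754052 + 293101 = 223176817, q_5 = 33·181997 + 7898 = 6013799 → 223176817/6013799
APPEND 36: p_6 = 36·223176817 + 6754052 = 8041119464, q_6 = 36·6013799 + 181997 = 216678761 → 8041119464/216678761
APPEND 6: p_7 = 6·8041119464 + 223176817 = 48469893601, q_7 = 6·216678761 + 6013799 = 1306086365 → 48469893601/1306086365
APPEND 23: p_8 = 23·48469893601 + 8041119464 = 1122848672287, q_8 = 23·1306086365 + 216678761 = 30256665156 → 1122848672287/30256665156
APPEND 33: p_9 = 33·1122848672287 + 48469893601 = 37102476079072, q_9 = 33·30256665156 + 1306086365 = 999776036513 → 37102476079072/999776036513
APPEND 13: p_10 = 13·37102476079072 + 1122848672287 = 483455037700223, q_10 = 13·999776036513 + 30256665156 = 13027345139825 → 483455037700223/13027345139825
APPEND 42: p_11 = 42·483455037700223 + 37102476079072 = 20342214059488438, q_11 = 42·13027345139825 + 999776036513 = 548148271909163 → 20342214059488438/548148271909163
APPEND 19: p_12 = 19·20342214059488438 + 483455037700223 = 386985522167980545, q_12 = 19·548148271909163 + 13027345139825 = 10427844511413922 → 386985522167980545/10427844511413922
APPEND 50: p_13 = 50·386985522167980545 + 20342214059488438 = 19369618322458515688, q_13 = 50·10427844511413922 + 548148271909163 = 521940373842605263 → 19369618322458515688/521940373842605263
APPEND 24: p_14 = 24·19369618322458515688 + 386985522167980545 = 465257825261172357057, q_14 = 24·521940373842605263 + 10427844511413922 = 12536996816733940234 → 465257825261172357057/12536996816733940234
APPEND 1: p_15 = 1·465257825261172357057 + 19369618322458515688 = 484627443583630872745, q_15 = 1·12536996816733940234 + 521940373842605263 = 13058937190576545497 → 484627443583630872745/13058937190576545497
APPEND 33: p_16 = 33·484627443583630872745 + 465257825261172357057 = 16457963463520991157642, q_16 = 33·13058937190576545497 + 12536996816733940234 = 443481924105759941635 → 16457963463520991157642/443481924105759941635
APPEND 29: p_17 = 29·16457963463520991157642 + 484627443583630872745 = 477765567885692374444363, q_17 = 29·443481924105759941635 + 13058937190576545497 = 12874034736257614852912 → 477765567885692374444363/12874034736257614852912

37/1
334/9
12729/343
293101/7898
6754052/181997
223176817/6013799
8041119464/216678761
1122848672287/30256665156
37102476079072/999776036513
483455037700223/13027345139825
20342214059488438/548148271909163
19369618322458515688/521940373842605263
465257825261172357057/12536996816733940234
16457963463520991157642/443481924105759941635
477765567885692374444363/12874034736257614852912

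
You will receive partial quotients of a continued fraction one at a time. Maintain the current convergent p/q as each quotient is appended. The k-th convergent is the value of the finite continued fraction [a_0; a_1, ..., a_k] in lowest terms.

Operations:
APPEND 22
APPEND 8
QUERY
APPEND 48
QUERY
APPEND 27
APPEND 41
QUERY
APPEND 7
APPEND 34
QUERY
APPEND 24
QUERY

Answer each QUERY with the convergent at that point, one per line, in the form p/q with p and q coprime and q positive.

APPEND 22: p_0 = 22·1 + 0 = 22, q_0 = 22·0 + 1 = 1 → 22/1
APPEND 8: p_1 = 8·22 + 1 = 177, q_1 = 8·1 + 0 = 8 → 177/8
APPEND 48: p_2 = 48·177 + 22 = 8518, q_2 = 48·8 + 1 = 385 → 8518/385
APPEND 27: p_3 = 27·8518 + 177 = 230163, q_3 = 27·385 + 8 = 10403 → 230163/10403
APPEND 41: p_4 = 41·230163 + 8518 = 9445201, q_4 = 41·10403 + 385 = 426908 → 9445201/426908
APPEND 7: p_5 = 7·9445201 + 230163 = 66346570, q_5 = 7·426908 + 10403 = 2998759 → 66346570/2998759
APPEND 34: p_6 = 34·66346570 + 9445201 = 2265228581, q_6 = 34·2998759 + 426908 = 102384714 → 2265228581/102384714
APPEND 24: p_7 = 24·2265228581 + 66346570 = 54431832514, q_7 = 24·102384714 + 2998759 = 2460231895 → 54431832514/2460231895

177/8
8518/385
9445201/426908
2265228581/102384714
54431832514/2460231895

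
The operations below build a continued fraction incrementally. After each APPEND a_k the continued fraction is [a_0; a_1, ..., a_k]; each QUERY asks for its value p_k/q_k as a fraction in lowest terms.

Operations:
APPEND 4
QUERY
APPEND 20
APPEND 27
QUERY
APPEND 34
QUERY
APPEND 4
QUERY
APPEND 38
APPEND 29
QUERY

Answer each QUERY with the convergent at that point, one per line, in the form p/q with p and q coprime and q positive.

4/1
2191/541
74575/18414
300491/74197
333604248/82373297

APPEND 4: p_0 = 4·1 + 0 = 4, q_0 = 4·0 + 1 = 1 → 4/1
APPEND 20: p_1 = 20·4 + 1 = 81, q_1 = 20·1 + 0 = 20 → 81/20
APPEND 27: p_2 = 27·81 + 4 = 2191, q_2 = 27·20 + 1 = 541 → 2191/541
APPEND 34: p_3 = 34·2191 + 81 = 74575, q_3 = 34·541 + 20 = 18414 → 74575/18414
APPEND 4: p_4 = 4·74575 + 2191 = 300491, q_4 = 4·18414 + 541 = 74197 → 300491/74197
APPEND 38: p_5 = 38·300491 + 74575 = 11493233, q_5 = 38·74197 + 18414 = 2837900 → 11493233/2837900
APPEND 29: p_6 = 29·11493233 + 300491 = 333604248, q_6 = 29·2837900 + 74197 = 82373297 → 333604248/82373297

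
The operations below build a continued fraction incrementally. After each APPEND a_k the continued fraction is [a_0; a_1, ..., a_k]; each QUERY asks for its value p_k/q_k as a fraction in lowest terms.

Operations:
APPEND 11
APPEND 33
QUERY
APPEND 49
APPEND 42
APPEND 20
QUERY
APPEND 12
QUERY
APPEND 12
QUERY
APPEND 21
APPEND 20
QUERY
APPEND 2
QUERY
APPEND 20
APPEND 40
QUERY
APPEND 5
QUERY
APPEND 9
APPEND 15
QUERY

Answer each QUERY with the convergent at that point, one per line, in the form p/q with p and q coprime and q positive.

APPEND 11: p_0 = 11·1 + 0 = 11, q_0 = 11·0 + 1 = 1 → 11/1
APPEND 33: p_1 = 33·11 + 1 = 364, q_1 = 33·1 + 0 = 33 → 364/33
APPEND 49: p_2 = 49·364 + 11 = 17847, q_2 = 49·33 + 1 = 1618 → 17847/1618
APPEND 42: p_3 = 42·17847 + 364 = 749938, q_3 = 42·1618 + 33 = 67989 → 749938/67989
APPEND 20: p_4 = 20·749938 + 17847 = 15016607, q_4 = 20·67989 + 1618 = 1361398 → 15016607/1361398
APPEND 12: p_5 = 12·15016607 + 749938 = 180949222, q_5 = 12·1361398 + 67989 = 16404765 → 180949222/16404765
APPEND 12: p_6 = 12·180949222 + 15016607 = 2186407271, q_6 = 12·16404765 + 1361398 = 198218578 → 2186407271/198218578
APPEND 21: p_7 = 21·2186407271 + 180949222 = 46095501913, q_7 = 21·198218578 + 16404765 = 4178994903 → 46095501913/4178994903
APPEND 20: p_8 = 20·46095501913 + 2186407271 = 924096445531, q_8 = 20·4178994903 + 198218578 = 83778116638 → 924096445531/83778116638
APPEND 2: p_9 = 2·924096445531 + 46095501913 = 1894288392975, q_9 = 2·83778116638 + 4178994903 = 171735228179 → 1894288392975/171735228179
APPEND 20: p_10 = 20·1894288392975 + 924096445531 = 38809864305031, q_10 = 20·171735228179 + 83778116638 = 3518482680218 → 38809864305031/3518482680218
APPEND 40: p_11 = 40·38809864305031 + 1894288392975 = 1554288860594215, q_11 = 40·3518482680218 + 171735228179 = 140911042436899 → 1554288860594215/140911042436899
APPEND 5: p_12 = 5·1554288860594215 + 38809864305031 = 7810254167276106, q_12 = 5·140911042436899 + 3518482680218 = 708073694864713 → 7810254167276106/708073694864713
APPEND 9: p_13 = 9·7810254167276106 + 1554288860594215 = 71846576366079169, q_13 = 9·708073694864713 + 140911042436899 = 6513574296219316 → 71846576366079169/6513574296219316
APPEND 15: p_14 = 15·71846576366079169 + 7810254167276106 = 1085508899658463641, q_14 = 15·6513574296219316 + 708073694864713 = 98411688138154453 → 1085508899658463641/98411688138154453

364/33
15016607/1361398
180949222/16404765
2186407271/198218578
924096445531/83778116638
1894288392975/171735228179
1554288860594215/140911042436899
7810254167276106/708073694864713
1085508899658463641/98411688138154453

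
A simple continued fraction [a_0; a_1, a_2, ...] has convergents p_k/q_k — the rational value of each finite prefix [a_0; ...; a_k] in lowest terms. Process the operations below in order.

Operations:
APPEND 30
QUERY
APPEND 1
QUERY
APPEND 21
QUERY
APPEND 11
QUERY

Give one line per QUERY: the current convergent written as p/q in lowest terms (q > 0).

30/1
31/1
681/22
7522/243

APPEND 30: p_0 = 30·1 + 0 = 30, q_0 = 30·0 + 1 = 1 → 30/1
APPEND 1: p_1 = 1·30 + 1 = 31, q_1 = 1·1 + 0 = 1 → 31/1
APPEND 21: p_2 = 21·31 + 30 = 681, q_2 = 21·1 + 1 = 22 → 681/22
APPEND 11: p_3 = 11·681 + 31 = 7522, q_3 = 11·22 + 1 = 243 → 7522/243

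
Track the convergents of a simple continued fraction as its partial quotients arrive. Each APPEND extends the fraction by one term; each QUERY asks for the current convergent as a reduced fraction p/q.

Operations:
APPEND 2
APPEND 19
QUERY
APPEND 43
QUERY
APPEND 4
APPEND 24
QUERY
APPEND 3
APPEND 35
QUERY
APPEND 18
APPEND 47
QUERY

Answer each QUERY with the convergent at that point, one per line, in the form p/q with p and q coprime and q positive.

APPEND 2: p_0 = 2·1 + 0 = 2, q_0 = 2·0 + 1 = 1 → 2/1
APPEND 19: p_1 = 19·2 + 1 = 39, q_1 = 19·1 + 0 = 19 → 39/19
APPEND 43: p_2 = 43·39 + 2 = 1679, q_2 = 43·19 + 1 = 818 → 1679/818
APPEND 4: p_3 = 4·1679 + 39 = 6755, q_3 = 4·818 + 19 = 3291 → 6755/3291
APPEND 24: p_4 = 24·6755 + 1679 = 163799, q_4 = 24·3291 + 818 = 79802 → 163799/79802
APPEND 3: p_5 = 3·163799 + 6755 = 498152, q_5 = 3·79802 + 3291 = 242697 → 498152/242697
APPEND 35: p_6 = 35·498152 + 163799 = 17599119, q_6 = 35·242697 + 79802 = 8574197 → 17599119/8574197
APPEND 18: p_7 = 18·17599119 + 498152 = 317282294, q_7 = 18·8574197 + 242697 = 154578243 → 317282294/154578243
APPEND 47: p_8 = 47·317282294 + 17599119 = 14929866937, q_8 = 47·154578243 + 8574197 = 7273751618 → 14929866937/7273751618

39/19
1679/818
163799/79802
17599119/8574197
14929866937/7273751618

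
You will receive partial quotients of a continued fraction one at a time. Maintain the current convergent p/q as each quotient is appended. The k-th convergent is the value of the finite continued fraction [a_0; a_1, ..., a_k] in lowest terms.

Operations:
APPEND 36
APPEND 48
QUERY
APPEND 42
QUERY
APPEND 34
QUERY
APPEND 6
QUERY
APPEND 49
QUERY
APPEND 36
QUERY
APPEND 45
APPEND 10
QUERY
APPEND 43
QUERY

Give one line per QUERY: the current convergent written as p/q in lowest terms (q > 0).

1729/48
72654/2017
2471965/68626
14904444/413773
732789721/20343503
26395334400/732779881
11911623711610/330687161361
513388342436951/14252543376671

APPEND 36: p_0 = 36·1 + 0 = 36, q_0 = 36·0 + 1 = 1 → 36/1
APPEND 48: p_1 = 48·36 + 1 = 1729, q_1 = 48·1 + 0 = 48 → 1729/48
APPEND 42: p_2 = 42·1729 + 36 = 72654, q_2 = 42·48 + 1 = 2017 → 72654/2017
APPEND 34: p_3 = 34·72654 + 1729 = 2471965, q_3 = 34·2017 + 48 = 68626 → 2471965/68626
APPEND 6: p_4 = 6·2471965 + 72654 = 14904444, q_4 = 6·68626 + 2017 = 413773 → 14904444/413773
APPEND 49: p_5 = 49·14904444 + 2471965 = 732789721, q_5 = 49·413773 + 68626 = 20343503 → 732789721/20343503
APPEND 36: p_6 = 36·732789721 + 14904444 = 26395334400, q_6 = 36·20343503 + 413773 = 732779881 → 26395334400/732779881
APPEND 45: p_7 = 45·26395334400 + 732789721 = 1188522837721, q_7 = 45·732779881 + 20343503 = 32995438148 → 1188522837721/32995438148
APPEND 10: p_8 = 10·1188522837721 + 26395334400 = 11911623711610, q_8 = 10·32995438148 + 732779881 = 330687161361 → 11911623711610/330687161361
APPEND 43: p_9 = 43·11911623711610 + 1188522837721 = 513388342436951, q_9 = 43·330687161361 + 32995438148 = 14252543376671 → 513388342436951/14252543376671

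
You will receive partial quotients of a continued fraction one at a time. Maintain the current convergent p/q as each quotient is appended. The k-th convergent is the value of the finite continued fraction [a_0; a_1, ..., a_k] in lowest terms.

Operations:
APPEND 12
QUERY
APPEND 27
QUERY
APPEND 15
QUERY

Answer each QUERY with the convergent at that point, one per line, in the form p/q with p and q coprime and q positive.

APPEND 12: p_0 = 12·1 + 0 = 12, q_0 = 12·0 + 1 = 1 → 12/1
APPEND 27: p_1 = 27·12 + 1 = 325, q_1 = 27·1 + 0 = 27 → 325/27
APPEND 15: p_2 = 15·325 + 12 = 4887, q_2 = 15·27 + 1 = 406 → 4887/406

12/1
325/27
4887/406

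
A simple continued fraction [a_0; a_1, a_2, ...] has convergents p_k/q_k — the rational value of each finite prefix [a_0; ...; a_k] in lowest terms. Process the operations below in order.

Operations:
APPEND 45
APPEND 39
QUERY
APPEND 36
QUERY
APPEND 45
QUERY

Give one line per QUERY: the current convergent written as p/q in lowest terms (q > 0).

APPEND 45: p_0 = 45·1 + 0 = 45, q_0 = 45·0 + 1 = 1 → 45/1
APPEND 39: p_1 = 39·45 + 1 = 1756, q_1 = 39·1 + 0 = 39 → 1756/39
APPEND 36: p_2 = 36·1756 + 45 = 63261, q_2 = 36·39 + 1 = 1405 → 63261/1405
APPEND 45: p_3 = 45·63261 + 1756 = 2848501, q_3 = 45·1405 + 39 = 63264 → 2848501/63264

1756/39
63261/1405
2848501/63264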